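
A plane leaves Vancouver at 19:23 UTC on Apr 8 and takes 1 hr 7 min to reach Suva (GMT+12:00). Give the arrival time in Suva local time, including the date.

Departure is given in UTC: 19:23 on Apr 8.
Add 1 hour and 7 minutes → 20:30 UTC.
Suva is UTC+12:00: 20:30 + 12:00 = 08:30 on Apr 9.

08:30 on Apr 9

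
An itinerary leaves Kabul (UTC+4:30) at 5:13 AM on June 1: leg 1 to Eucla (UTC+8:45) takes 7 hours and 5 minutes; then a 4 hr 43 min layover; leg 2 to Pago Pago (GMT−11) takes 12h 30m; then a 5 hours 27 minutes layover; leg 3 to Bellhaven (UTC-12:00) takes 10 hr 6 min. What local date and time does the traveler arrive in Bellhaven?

Convert departure to UTC: 5:13 AM − 4:30 = 12:43 AM UTC on Jun 1.
Add 7 hours and 5 minutes leg 1 → 7:48 AM UTC.
Add 4 hours 43 minutes layover in Eucla → 12:31 PM UTC.
Add 12 hours and 30 minutes leg 2 → 1:01 AM UTC (Jun 2).
Add 5 hours 27 minutes layover in Pago Pago → 6:28 AM UTC.
Add 10 hours and 6 minutes leg 3 → 4:34 PM UTC.
Bellhaven is UTC−12:00, so local arrival = 4:34 PM − 12:00 = 4:34 AM on Jun 2.

4:34 AM on Jun 2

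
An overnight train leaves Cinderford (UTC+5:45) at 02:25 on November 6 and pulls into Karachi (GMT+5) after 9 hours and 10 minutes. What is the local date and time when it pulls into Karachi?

10:50 on November 6

Convert departure to UTC: 02:25 − 5:45 = 20:40 UTC on Nov 5.
Add 9 hours and 10 minutes travel time → 05:50 UTC (Nov 6).
Karachi is UTC+5:00, so local arrival = 05:50 + 5:00 = 10:50 on Nov 6.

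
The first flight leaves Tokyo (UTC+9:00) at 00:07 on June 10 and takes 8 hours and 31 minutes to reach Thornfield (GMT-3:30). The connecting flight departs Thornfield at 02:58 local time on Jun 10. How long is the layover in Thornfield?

6 hours 50 minutes

Convert departure to UTC: 00:07 − 9:00 = 15:07 UTC on Jun 9.
Add 8 hours 31 minutes flight time → 23:38 UTC.
Thornfield is UTC−3:30, so local arrival = 23:38 − 3:30 = 20:08 on Jun 9.
Layover = 02:58 − 20:08 (+1 day) = 6 hours 50 minutes.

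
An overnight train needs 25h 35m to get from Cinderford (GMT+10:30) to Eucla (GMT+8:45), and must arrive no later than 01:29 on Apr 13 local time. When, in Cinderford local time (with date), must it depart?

01:39 on Apr 12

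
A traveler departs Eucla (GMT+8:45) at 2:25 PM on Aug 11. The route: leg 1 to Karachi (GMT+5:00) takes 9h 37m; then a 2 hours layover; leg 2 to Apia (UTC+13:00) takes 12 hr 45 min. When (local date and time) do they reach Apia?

7:02 PM on August 12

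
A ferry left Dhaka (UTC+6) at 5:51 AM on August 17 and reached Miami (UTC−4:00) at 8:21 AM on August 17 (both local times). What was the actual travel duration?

12 hours 30 minutes

Departure in UTC: 5:51 AM − 6:00 = 11:51 PM on Aug 16.
Arrival in UTC: 8:21 AM + 4:00 = 12:21 PM on Aug 17.
Elapsed = 12:21 PM − 11:51 PM (+1 day) = 12 hours 30 minutes.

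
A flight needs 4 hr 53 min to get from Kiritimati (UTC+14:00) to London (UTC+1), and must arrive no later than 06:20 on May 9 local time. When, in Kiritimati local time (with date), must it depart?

Target arrival in UTC: 06:20 − 1:00 = 05:20 on May 9.
Subtract 4 hours and 53 minutes → departure 00:27 UTC on May 9.
Kiritimati is UTC+14:00: 00:27 + 14:00 = 14:27 on May 9.

14:27 on May 9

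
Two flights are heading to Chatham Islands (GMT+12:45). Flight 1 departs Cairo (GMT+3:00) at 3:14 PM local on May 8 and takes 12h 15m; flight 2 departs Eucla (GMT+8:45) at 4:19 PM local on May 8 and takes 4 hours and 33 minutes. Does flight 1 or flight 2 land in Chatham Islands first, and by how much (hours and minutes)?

Flight 1 in UTC: 3:14 PM − 3:00 = 12:14 PM on May 8.
+12 hours and 15 minutes → arrive 12:29 AM UTC on May 9.
Flight 2 in UTC: 4:19 PM − 8:45 = 7:34 AM on May 8.
+4 hours 33 minutes → arrive 12:07 PM UTC on May 8.
Flight 2 lands earlier by 12 hours 22 minutes.

the second, by 12 hours 22 minutes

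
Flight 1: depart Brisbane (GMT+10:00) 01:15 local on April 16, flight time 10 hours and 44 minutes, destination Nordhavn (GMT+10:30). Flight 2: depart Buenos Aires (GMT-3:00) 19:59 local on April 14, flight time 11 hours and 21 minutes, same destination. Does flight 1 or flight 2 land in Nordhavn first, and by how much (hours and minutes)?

Flight 1 in UTC: 01:15 − 10:00 = 15:15 on Apr 15.
+10 hours 44 minutes → arrive 01:59 UTC on Apr 16.
Flight 2 in UTC: 19:59 + 3:00 = 22:59 on Apr 14.
+11 hours 21 minutes → arrive 10:20 UTC on Apr 15.
Flight 2 lands earlier by 15 hours 39 minutes.

the second, by 15 hours 39 minutes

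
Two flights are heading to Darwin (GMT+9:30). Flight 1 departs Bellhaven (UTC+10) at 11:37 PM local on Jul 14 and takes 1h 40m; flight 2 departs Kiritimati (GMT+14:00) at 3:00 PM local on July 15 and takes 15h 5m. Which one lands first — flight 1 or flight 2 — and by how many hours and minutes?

Flight 1 in UTC: 11:37 PM − 10:00 = 1:37 PM on Jul 14.
+1 hour 40 minutes → arrive 3:17 PM UTC on Jul 14.
Flight 2 in UTC: 3:00 PM − 14:00 = 1:00 AM on Jul 15.
+15 hours and 5 minutes → arrive 4:05 PM UTC on Jul 15.
Flight 1 lands earlier by 24 hours 48 minutes.

the first, by 24 hours 48 minutes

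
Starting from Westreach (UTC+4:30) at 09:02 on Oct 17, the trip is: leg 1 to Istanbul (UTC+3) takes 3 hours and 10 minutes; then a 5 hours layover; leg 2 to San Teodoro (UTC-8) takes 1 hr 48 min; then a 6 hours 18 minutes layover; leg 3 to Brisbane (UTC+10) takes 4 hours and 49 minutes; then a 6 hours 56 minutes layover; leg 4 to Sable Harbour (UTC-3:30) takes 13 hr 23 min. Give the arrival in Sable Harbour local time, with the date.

18:26 on Oct 18

Convert departure to UTC: 09:02 − 4:30 = 04:32 UTC on Oct 17.
Add 3 hours and 10 minutes leg 1 → 07:42 UTC.
Add 5 hours layover in Istanbul → 12:42 UTC.
Add 1 hour 48 minutes leg 2 → 14:30 UTC.
Add 6 hours and 18 minutes layover in San Teodoro → 20:48 UTC.
Add 4 hours 49 minutes leg 3 → 01:37 UTC (Oct 18).
Add 6 hours and 56 minutes layover in Brisbane → 08:33 UTC.
Add 13 hours and 23 minutes leg 4 → 21:56 UTC.
Sable Harbour is UTC−3:30, so local arrival = 21:56 − 3:30 = 18:26 on Oct 18.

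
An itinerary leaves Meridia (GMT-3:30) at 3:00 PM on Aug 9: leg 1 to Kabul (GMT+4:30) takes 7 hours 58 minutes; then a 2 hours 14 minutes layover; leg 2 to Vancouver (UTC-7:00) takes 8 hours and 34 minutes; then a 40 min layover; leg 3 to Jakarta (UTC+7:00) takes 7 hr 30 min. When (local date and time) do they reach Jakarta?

Convert departure to UTC: 3:00 PM + 3:30 = 6:30 PM UTC on Aug 9.
Add 7 hours and 58 minutes leg 1 → 2:28 AM UTC (Aug 10).
Add 2 hours 14 minutes layover in Kabul → 4:42 AM UTC.
Add 8 hours 34 minutes leg 2 → 1:16 PM UTC.
Add 40 minutes layover in Vancouver → 1:56 PM UTC.
Add 7 hours 30 minutes leg 3 → 9:26 PM UTC.
Jakarta is UTC+7:00, so local arrival = 9:26 PM + 7:00 = 4:26 AM on Aug 11.

4:26 AM on August 11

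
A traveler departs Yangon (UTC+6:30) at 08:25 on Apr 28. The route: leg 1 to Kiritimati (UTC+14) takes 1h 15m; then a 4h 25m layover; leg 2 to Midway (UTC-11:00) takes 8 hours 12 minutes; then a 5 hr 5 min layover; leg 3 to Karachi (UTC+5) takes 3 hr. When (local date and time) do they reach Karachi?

Convert departure to UTC: 08:25 − 6:30 = 01:55 UTC on Apr 28.
Add 1 hour and 15 minutes leg 1 → 03:10 UTC.
Add 4 hours and 25 minutes layover in Kiritimati → 07:35 UTC.
Add 8 hours 12 minutes leg 2 → 15:47 UTC.
Add 5 hours 5 minutes layover in Midway → 20:52 UTC.
Add 3 hours leg 3 → 23:52 UTC.
Karachi is UTC+5:00, so local arrival = 23:52 + 5:00 = 04:52 on Apr 29.

04:52 on Apr 29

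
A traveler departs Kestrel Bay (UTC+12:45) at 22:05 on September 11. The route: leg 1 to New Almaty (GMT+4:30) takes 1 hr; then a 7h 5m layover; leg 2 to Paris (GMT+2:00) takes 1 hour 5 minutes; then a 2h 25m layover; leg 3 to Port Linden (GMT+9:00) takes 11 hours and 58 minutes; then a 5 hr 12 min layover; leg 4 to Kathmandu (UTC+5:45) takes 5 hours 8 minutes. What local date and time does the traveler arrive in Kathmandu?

00:58 on September 13

Convert departure to UTC: 22:05 − 12:45 = 09:20 UTC on Sep 11.
Add 1 hour leg 1 → 10:20 UTC.
Add 7 hours 5 minutes layover in New Almaty → 17:25 UTC.
Add 1 hour and 5 minutes leg 2 → 18:30 UTC.
Add 2 hours 25 minutes layover in Paris → 20:55 UTC.
Add 11 hours 58 minutes leg 3 → 08:53 UTC (Sep 12).
Add 5 hours and 12 minutes layover in Port Linden → 14:05 UTC.
Add 5 hours 8 minutes leg 4 → 19:13 UTC.
Kathmandu is UTC+5:45, so local arrival = 19:13 + 5:45 = 00:58 on Sep 13.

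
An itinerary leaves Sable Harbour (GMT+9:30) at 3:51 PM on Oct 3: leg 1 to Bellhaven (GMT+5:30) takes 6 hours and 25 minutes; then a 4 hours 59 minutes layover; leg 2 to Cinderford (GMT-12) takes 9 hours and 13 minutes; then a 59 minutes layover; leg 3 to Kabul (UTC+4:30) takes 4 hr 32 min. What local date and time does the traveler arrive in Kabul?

Convert departure to UTC: 3:51 PM − 9:30 = 6:21 AM UTC on Oct 3.
Add 6 hours 25 minutes leg 1 → 12:46 PM UTC.
Add 4 hours and 59 minutes layover in Bellhaven → 5:45 PM UTC.
Add 9 hours and 13 minutes leg 2 → 2:58 AM UTC (Oct 4).
Add 59 minutes layover in Cinderford → 3:57 AM UTC.
Add 4 hours and 32 minutes leg 3 → 8:29 AM UTC.
Kabul is UTC+4:30, so local arrival = 8:29 AM + 4:30 = 12:59 PM on Oct 4.

12:59 PM on October 4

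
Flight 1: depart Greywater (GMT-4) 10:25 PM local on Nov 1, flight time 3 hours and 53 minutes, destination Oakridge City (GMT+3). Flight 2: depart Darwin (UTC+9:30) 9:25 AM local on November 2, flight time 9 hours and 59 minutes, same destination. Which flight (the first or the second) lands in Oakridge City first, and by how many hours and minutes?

the first, by 3 hours 36 minutes

Flight 1 in UTC: 10:25 PM + 4:00 = 2:25 AM on Nov 2.
+3 hours and 53 minutes → arrive 6:18 AM UTC on Nov 2.
Flight 2 in UTC: 9:25 AM − 9:30 = 11:55 PM on Nov 1.
+9 hours and 59 minutes → arrive 9:54 AM UTC on Nov 2.
Flight 1 lands earlier by 3 hours 36 minutes.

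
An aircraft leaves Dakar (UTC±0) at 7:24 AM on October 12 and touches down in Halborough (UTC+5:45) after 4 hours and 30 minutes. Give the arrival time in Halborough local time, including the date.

Halborough is 5:45 ahead of Dakar.
After 4 hours 30 minutes it is 11:54 AM in Dakar.
Shift by the zone difference: 11:54 AM + 5:45 = 5:39 PM on Oct 12 in Halborough.

5:39 PM on Oct 12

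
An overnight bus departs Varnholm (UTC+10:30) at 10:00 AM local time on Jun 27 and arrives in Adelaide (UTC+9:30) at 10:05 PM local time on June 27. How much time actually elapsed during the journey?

13 hours 5 minutes

Departure in UTC: 10:00 AM − 10:30 = 11:30 PM on Jun 26.
Arrival in UTC: 10:05 PM − 9:30 = 12:35 PM on Jun 27.
Elapsed = 12:35 PM − 11:30 PM (+1 day) = 13 hours 5 minutes.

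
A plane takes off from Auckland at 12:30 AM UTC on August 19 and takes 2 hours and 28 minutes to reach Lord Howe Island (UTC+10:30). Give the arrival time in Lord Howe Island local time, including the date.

1:28 PM on August 19

Departure is given in UTC: 12:30 AM on Aug 19.
Add 2 hours and 28 minutes → 2:58 AM UTC.
Lord Howe Island is UTC+10:30: 2:58 AM + 10:30 = 1:28 PM on Aug 19.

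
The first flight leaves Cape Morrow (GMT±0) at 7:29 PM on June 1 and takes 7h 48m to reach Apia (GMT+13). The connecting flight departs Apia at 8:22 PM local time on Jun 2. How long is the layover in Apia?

Cape Morrow is at UTC+0, so departure is already 7:29 PM UTC on Jun 1.
Add 7 hours 48 minutes flight time → 3:17 AM UTC (Jun 2).
Apia is UTC+13:00, so local arrival = 3:17 AM + 13:00 = 4:17 PM on Jun 2.
Layover = 8:22 PM − 4:17 PM = 4 hours 5 minutes.

4 hours 5 minutes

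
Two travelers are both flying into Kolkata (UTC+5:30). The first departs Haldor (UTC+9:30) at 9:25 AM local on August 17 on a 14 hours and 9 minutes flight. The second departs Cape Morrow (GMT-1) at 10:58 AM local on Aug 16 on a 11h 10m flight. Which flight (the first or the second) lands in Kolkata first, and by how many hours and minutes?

the second, by 14 hours 56 minutes

Flight 1 in UTC: 9:25 AM − 9:30 = 11:55 PM on Aug 16.
+14 hours and 9 minutes → arrive 2:04 PM UTC on Aug 17.
Flight 2 in UTC: 10:58 AM + 1:00 = 11:58 AM on Aug 16.
+11 hours and 10 minutes → arrive 11:08 PM UTC on Aug 16.
Flight 2 lands earlier by 14 hours 56 minutes.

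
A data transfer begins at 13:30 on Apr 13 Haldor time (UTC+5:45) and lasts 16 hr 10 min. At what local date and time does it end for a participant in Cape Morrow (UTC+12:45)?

12:40 on April 14

Convert start to UTC: 13:30 − 5:45 = 07:45 UTC on Apr 13.
Add 16 hours and 10 minutes duration → 23:55 UTC.
Cape Morrow is UTC+12:45, so local end time = 23:55 + 12:45 = 12:40 on Apr 14.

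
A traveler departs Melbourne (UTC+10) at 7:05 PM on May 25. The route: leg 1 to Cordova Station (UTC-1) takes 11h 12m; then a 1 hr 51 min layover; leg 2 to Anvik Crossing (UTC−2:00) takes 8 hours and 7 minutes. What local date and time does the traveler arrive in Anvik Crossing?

Convert departure to UTC: 7:05 PM − 10:00 = 9:05 AM UTC on May 25.
Add 11 hours and 12 minutes leg 1 → 8:17 PM UTC.
Add 1 hour 51 minutes layover in Cordova Station → 10:08 PM UTC.
Add 8 hours 7 minutes leg 2 → 6:15 AM UTC (May 26).
Anvik Crossing is UTC−2:00, so local arrival = 6:15 AM − 2:00 = 4:15 AM on May 26.

4:15 AM on May 26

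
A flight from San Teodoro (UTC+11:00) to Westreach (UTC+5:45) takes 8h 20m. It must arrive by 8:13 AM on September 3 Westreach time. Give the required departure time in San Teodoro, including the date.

Target arrival in UTC: 8:13 AM − 5:45 = 2:28 AM on Sep 3.
Subtract 8 hours 20 minutes → departure 6:08 PM UTC on Sep 2.
San Teodoro is UTC+11:00: 6:08 PM + 11:00 = 5:08 AM on Sep 3.

5:08 AM on September 3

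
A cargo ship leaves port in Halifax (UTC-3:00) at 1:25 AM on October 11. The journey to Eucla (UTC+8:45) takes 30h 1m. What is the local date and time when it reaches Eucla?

Convert departure to UTC: 1:25 AM + 3:00 = 4:25 AM UTC on Oct 11.
Add 30 hours 1 minute travel time → 10:26 AM UTC (Oct 12).
Eucla is UTC+8:45, so local arrival = 10:26 AM + 8:45 = 7:11 PM on Oct 12.

7:11 PM on Oct 12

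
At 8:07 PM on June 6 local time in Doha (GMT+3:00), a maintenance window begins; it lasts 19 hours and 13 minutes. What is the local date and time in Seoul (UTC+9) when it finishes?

9:20 PM on June 7

Convert start to UTC: 8:07 PM − 3:00 = 5:07 PM UTC on Jun 6.
Add 19 hours and 13 minutes duration → 12:20 PM UTC (Jun 7).
Seoul is UTC+9:00, so local end time = 12:20 PM + 9:00 = 9:20 PM on Jun 7.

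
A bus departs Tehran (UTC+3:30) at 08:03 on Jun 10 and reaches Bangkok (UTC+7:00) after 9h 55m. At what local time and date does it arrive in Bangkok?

21:28 on June 10

Convert departure to UTC: 08:03 − 3:30 = 04:33 UTC on Jun 10.
Add 9 hours and 55 minutes travel time → 14:28 UTC.
Bangkok is UTC+7:00, so local arrival = 14:28 + 7:00 = 21:28 on Jun 10.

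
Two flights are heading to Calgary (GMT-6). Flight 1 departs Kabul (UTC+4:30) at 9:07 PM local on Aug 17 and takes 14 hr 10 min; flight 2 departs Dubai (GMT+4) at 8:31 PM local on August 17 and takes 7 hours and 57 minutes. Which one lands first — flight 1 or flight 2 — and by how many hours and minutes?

the second, by 6 hours 19 minutes

Flight 1 in UTC: 9:07 PM − 4:30 = 4:37 PM on Aug 17.
+14 hours and 10 minutes → arrive 6:47 AM UTC on Aug 18.
Flight 2 in UTC: 8:31 PM − 4:00 = 4:31 PM on Aug 17.
+7 hours 57 minutes → arrive 12:28 AM UTC on Aug 18.
Flight 2 lands earlier by 6 hours 19 minutes.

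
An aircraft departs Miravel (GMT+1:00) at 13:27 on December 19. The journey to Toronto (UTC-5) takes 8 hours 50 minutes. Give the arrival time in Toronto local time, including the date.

16:17 on Dec 19

Convert departure to UTC: 13:27 − 1:00 = 12:27 UTC on Dec 19.
Add 8 hours and 50 minutes travel time → 21:17 UTC.
Toronto is UTC−5:00, so local arrival = 21:17 − 5:00 = 16:17 on Dec 19.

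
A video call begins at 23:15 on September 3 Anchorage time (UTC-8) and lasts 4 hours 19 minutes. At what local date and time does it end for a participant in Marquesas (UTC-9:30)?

02:04 on September 4

Convert start to UTC: 23:15 + 8:00 = 07:15 UTC on Sep 4.
Add 4 hours and 19 minutes duration → 11:34 UTC.
Marquesas is UTC−9:30, so local end time = 11:34 − 9:30 = 02:04 on Sep 4.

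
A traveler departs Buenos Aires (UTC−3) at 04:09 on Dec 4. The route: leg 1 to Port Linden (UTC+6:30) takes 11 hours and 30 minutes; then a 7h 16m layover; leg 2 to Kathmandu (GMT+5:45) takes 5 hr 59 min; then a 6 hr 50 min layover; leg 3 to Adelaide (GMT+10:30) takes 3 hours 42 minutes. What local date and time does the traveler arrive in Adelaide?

Convert departure to UTC: 04:09 + 3:00 = 07:09 UTC on Dec 4.
Add 11 hours 30 minutes leg 1 → 18:39 UTC.
Add 7 hours 16 minutes layover in Port Linden → 01:55 UTC (Dec 5).
Add 5 hours 59 minutes leg 2 → 07:54 UTC.
Add 6 hours and 50 minutes layover in Kathmandu → 14:44 UTC.
Add 3 hours 42 minutes leg 3 → 18:26 UTC.
Adelaide is UTC+10:30, so local arrival = 18:26 + 10:30 = 04:56 on Dec 6.

04:56 on December 6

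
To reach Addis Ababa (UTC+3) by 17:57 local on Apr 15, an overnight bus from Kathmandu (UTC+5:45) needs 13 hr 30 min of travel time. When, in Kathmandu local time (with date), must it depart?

07:12 on April 15

Target arrival in UTC: 17:57 − 3:00 = 14:57 on Apr 15.
Subtract 13 hours and 30 minutes → departure 01:27 UTC on Apr 15.
Kathmandu is UTC+5:45: 01:27 + 5:45 = 07:12 on Apr 15.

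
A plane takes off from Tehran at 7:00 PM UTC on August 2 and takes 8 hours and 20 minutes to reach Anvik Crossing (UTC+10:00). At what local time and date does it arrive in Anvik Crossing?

1:20 PM on August 3

Departure is given in UTC: 7:00 PM on Aug 2.
Add 8 hours and 20 minutes → 3:20 AM UTC (Aug 3).
Anvik Crossing is UTC+10:00: 3:20 AM + 10:00 = 1:20 PM on Aug 3.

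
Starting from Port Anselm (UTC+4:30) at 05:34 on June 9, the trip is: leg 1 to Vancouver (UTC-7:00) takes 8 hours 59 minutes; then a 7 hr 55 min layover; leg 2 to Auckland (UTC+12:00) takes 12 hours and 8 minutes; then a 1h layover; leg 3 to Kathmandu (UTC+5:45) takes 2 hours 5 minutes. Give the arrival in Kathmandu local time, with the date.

14:56 on June 10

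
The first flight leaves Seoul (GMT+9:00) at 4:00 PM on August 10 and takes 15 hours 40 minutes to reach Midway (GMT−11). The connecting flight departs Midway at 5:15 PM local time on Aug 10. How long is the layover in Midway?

Convert departure to UTC: 4:00 PM − 9:00 = 7:00 AM UTC on Aug 10.
Add 15 hours and 40 minutes flight time → 10:40 PM UTC.
Midway is UTC−11:00, so local arrival = 10:40 PM − 11:00 = 11:40 AM on Aug 10.
Layover = 5:15 PM − 11:40 AM = 5 hours 35 minutes.

5 hours 35 minutes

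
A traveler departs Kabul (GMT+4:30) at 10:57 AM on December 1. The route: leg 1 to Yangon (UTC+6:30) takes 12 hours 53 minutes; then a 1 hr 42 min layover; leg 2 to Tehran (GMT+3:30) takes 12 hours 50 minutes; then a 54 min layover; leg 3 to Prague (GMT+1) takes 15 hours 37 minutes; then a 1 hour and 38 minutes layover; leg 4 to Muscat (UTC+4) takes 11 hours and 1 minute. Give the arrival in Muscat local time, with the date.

Convert departure to UTC: 10:57 AM − 4:30 = 6:27 AM UTC on Dec 1.
Add 12 hours and 53 minutes leg 1 → 7:20 PM UTC.
Add 1 hour and 42 minutes layover in Yangon → 9:02 PM UTC.
Add 12 hours 50 minutes leg 2 → 9:52 AM UTC (Dec 2).
Add 54 minutes layover in Tehran → 10:46 AM UTC.
Add 15 hours 37 minutes leg 3 → 2:23 AM UTC (Dec 3).
Add 1 hour and 38 minutes layover in Prague → 4:01 AM UTC.
Add 11 hours 1 minute leg 4 → 3:02 PM UTC.
Muscat is UTC+4:00, so local arrival = 3:02 PM + 4:00 = 7:02 PM on Dec 3.

7:02 PM on December 3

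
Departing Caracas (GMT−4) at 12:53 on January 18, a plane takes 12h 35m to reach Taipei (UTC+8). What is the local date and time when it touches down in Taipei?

13:28 on Jan 19

Taipei is 12:00 ahead of Caracas.
After 12 hours and 35 minutes it is 01:28 (Jan 19) in Caracas.
Shift by the zone difference: 01:28 + 12:00 = 13:28 on Jan 19 in Taipei.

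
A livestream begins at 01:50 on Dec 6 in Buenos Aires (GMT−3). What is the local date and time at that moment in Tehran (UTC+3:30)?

In UTC: 01:50 + 3:00 = 04:50 on Dec 6.
Tehran is UTC+3:30: 04:50 + 3:30 = 08:20 on Dec 6.

08:20 on December 6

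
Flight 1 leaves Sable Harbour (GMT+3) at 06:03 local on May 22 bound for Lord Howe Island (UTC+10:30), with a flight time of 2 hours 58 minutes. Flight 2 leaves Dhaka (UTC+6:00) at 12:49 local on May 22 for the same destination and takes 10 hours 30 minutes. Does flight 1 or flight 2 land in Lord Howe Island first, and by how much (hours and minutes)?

Flight 1 in UTC: 06:03 − 3:00 = 03:03 on May 22.
+2 hours 58 minutes → arrive 06:01 UTC on May 22.
Flight 2 in UTC: 12:49 − 6:00 = 06:49 on May 22.
+10 hours 30 minutes → arrive 17:19 UTC on May 22.
Flight 1 lands earlier by 11 hours 18 minutes.

the first, by 11 hours 18 minutes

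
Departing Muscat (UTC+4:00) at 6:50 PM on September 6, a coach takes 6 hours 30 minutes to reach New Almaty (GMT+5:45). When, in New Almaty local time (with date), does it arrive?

New Almaty is 1:45 ahead of Muscat.
After 6 hours 30 minutes it is 1:20 AM (Sep 7) in Muscat.
Shift by the zone difference: 1:20 AM + 1:45 = 3:05 AM on Sep 7 in New Almaty.

3:05 AM on September 7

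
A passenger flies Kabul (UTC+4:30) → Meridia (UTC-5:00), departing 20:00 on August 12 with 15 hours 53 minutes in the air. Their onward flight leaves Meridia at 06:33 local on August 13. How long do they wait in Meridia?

Convert departure to UTC: 20:00 − 4:30 = 15:30 UTC on Aug 12.
Add 15 hours and 53 minutes flight time → 07:23 UTC (Aug 13).
Meridia is UTC−5:00, so local arrival = 07:23 − 5:00 = 02:23 on Aug 13.
Layover = 06:33 − 02:23 = 4 hours 10 minutes.

4 hours 10 minutes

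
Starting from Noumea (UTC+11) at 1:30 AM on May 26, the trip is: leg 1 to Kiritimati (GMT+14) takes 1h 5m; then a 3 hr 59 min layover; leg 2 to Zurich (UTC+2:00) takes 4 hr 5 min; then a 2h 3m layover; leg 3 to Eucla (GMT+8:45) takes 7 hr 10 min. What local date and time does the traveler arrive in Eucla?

Convert departure to UTC: 1:30 AM − 11:00 = 2:30 PM UTC on May 25.
Add 1 hour and 5 minutes leg 1 → 3:35 PM UTC.
Add 3 hours 59 minutes layover in Kiritimati → 7:34 PM UTC.
Add 4 hours and 5 minutes leg 2 → 11:39 PM UTC.
Add 2 hours and 3 minutes layover in Zurich → 1:42 AM UTC (May 26).
Add 7 hours 10 minutes leg 3 → 8:52 AM UTC.
Eucla is UTC+8:45, so local arrival = 8:52 AM + 8:45 = 5:37 PM on May 26.

5:37 PM on May 26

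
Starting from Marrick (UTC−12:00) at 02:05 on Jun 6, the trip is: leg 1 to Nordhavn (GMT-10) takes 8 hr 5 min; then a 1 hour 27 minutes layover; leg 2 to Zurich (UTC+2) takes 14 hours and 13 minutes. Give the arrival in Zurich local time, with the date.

Convert departure to UTC: 02:05 + 12:00 = 14:05 UTC on Jun 6.
Add 8 hours 5 minutes leg 1 → 22:10 UTC.
Add 1 hour and 27 minutes layover in Nordhavn → 23:37 UTC.
Add 14 hours 13 minutes leg 2 → 13:50 UTC (Jun 7).
Zurich is UTC+2:00, so local arrival = 13:50 + 2:00 = 15:50 on Jun 7.

15:50 on June 7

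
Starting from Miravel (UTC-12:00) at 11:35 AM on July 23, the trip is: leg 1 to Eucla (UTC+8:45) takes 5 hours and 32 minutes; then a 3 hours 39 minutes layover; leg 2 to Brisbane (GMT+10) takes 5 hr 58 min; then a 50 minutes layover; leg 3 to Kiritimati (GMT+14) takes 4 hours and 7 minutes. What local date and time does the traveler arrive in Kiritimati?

9:41 AM on Jul 25

Convert departure to UTC: 11:35 AM + 12:00 = 11:35 PM UTC on Jul 23.
Add 5 hours and 32 minutes leg 1 → 5:07 AM UTC (Jul 24).
Add 3 hours and 39 minutes layover in Eucla → 8:46 AM UTC.
Add 5 hours and 58 minutes leg 2 → 2:44 PM UTC.
Add 50 minutes layover in Brisbane → 3:34 PM UTC.
Add 4 hours and 7 minutes leg 3 → 7:41 PM UTC.
Kiritimati is UTC+14:00, so local arrival = 7:41 PM + 14:00 = 9:41 AM on Jul 25.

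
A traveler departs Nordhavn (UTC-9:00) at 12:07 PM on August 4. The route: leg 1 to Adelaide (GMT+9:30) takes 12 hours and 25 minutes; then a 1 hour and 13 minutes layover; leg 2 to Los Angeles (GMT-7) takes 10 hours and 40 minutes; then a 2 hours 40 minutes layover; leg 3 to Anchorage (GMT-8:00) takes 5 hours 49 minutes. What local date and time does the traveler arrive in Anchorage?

9:54 PM on August 5

Convert departure to UTC: 12:07 PM + 9:00 = 9:07 PM UTC on Aug 4.
Add 12 hours 25 minutes leg 1 → 9:32 AM UTC (Aug 5).
Add 1 hour 13 minutes layover in Adelaide → 10:45 AM UTC.
Add 10 hours and 40 minutes leg 2 → 9:25 PM UTC.
Add 2 hours and 40 minutes layover in Los Angeles → 12:05 AM UTC (Aug 6).
Add 5 hours 49 minutes leg 3 → 5:54 AM UTC.
Anchorage is UTC−8:00, so local arrival = 5:54 AM − 8:00 = 9:54 PM on Aug 5.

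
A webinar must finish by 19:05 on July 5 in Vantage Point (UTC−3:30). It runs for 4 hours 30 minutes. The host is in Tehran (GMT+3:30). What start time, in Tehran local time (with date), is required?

21:35 on July 5

Target end time in UTC: 19:05 + 3:30 = 22:35 on Jul 5.
Subtract 4 hours and 30 minutes → start 18:05 UTC on Jul 5.
Tehran is UTC+3:30: 18:05 + 3:30 = 21:35 on Jul 5.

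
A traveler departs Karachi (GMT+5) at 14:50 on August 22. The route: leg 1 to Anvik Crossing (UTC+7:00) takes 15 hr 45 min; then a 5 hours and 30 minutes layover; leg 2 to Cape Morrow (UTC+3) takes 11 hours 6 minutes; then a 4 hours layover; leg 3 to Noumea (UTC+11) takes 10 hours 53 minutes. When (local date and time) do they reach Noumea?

20:04 on Aug 24

Convert departure to UTC: 14:50 − 5:00 = 09:50 UTC on Aug 22.
Add 15 hours and 45 minutes leg 1 → 01:35 UTC (Aug 23).
Add 5 hours 30 minutes layover in Anvik Crossing → 07:05 UTC.
Add 11 hours 6 minutes leg 2 → 18:11 UTC.
Add 4 hours layover in Cape Morrow → 22:11 UTC.
Add 10 hours and 53 minutes leg 3 → 09:04 UTC (Aug 24).
Noumea is UTC+11:00, so local arrival = 09:04 + 11:00 = 20:04 on Aug 24.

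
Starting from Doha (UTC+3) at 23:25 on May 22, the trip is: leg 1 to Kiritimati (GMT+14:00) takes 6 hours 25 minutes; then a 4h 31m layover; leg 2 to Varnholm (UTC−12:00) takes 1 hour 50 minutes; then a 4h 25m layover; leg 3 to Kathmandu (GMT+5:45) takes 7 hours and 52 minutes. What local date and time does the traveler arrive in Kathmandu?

Convert departure to UTC: 23:25 − 3:00 = 20:25 UTC on May 22.
Add 6 hours and 25 minutes leg 1 → 02:50 UTC (May 23).
Add 4 hours 31 minutes layover in Kiritimati → 07:21 UTC.
Add 1 hour and 50 minutes leg 2 → 09:11 UTC.
Add 4 hours 25 minutes layover in Varnholm → 13:36 UTC.
Add 7 hours 52 minutes leg 3 → 21:28 UTC.
Kathmandu is UTC+5:45, so local arrival = 21:28 + 5:45 = 03:13 on May 24.

03:13 on May 24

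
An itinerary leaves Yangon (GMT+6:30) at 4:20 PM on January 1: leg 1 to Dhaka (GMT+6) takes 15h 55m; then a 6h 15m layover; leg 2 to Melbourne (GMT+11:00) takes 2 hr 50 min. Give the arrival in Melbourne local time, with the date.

Convert departure to UTC: 4:20 PM − 6:30 = 9:50 AM UTC on Jan 1.
Add 15 hours and 55 minutes leg 1 → 1:45 AM UTC (Jan 2).
Add 6 hours and 15 minutes layover in Dhaka → 8:00 AM UTC.
Add 2 hours 50 minutes leg 2 → 10:50 AM UTC.
Melbourne is UTC+11:00, so local arrival = 10:50 AM + 11:00 = 9:50 PM on Jan 2.

9:50 PM on January 2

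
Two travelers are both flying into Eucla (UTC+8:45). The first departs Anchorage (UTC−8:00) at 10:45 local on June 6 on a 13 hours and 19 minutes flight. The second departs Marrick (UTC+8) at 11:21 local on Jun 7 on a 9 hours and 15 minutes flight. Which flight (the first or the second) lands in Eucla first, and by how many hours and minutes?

the first, by 4 hours 32 minutes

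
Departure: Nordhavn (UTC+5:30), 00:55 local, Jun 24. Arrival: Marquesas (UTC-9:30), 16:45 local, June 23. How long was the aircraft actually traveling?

6 hours 50 minutes

Marquesas is 15:00 behind Nordhavn.
Clock-face elapsed time (ignoring zones) is −8 hours 10 minutes.
Actual elapsed = −8 hours 10 minutes + 15:00 = 6 hours 50 minutes.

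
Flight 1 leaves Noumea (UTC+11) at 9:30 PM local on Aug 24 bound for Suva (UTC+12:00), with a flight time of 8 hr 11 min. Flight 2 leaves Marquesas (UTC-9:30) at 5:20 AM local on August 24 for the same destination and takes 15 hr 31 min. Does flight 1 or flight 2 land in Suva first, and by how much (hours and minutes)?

the first, by 11 hours 40 minutes

Flight 1 in UTC: 9:30 PM − 11:00 = 10:30 AM on Aug 24.
+8 hours and 11 minutes → arrive 6:41 PM UTC on Aug 24.
Flight 2 in UTC: 5:20 AM + 9:30 = 2:50 PM on Aug 24.
+15 hours 31 minutes → arrive 6:21 AM UTC on Aug 25.
Flight 1 lands earlier by 11 hours 40 minutes.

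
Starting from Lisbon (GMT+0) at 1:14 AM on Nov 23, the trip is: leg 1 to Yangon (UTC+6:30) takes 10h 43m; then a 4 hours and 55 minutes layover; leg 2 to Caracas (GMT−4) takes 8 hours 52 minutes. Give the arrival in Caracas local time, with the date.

9:44 PM on November 23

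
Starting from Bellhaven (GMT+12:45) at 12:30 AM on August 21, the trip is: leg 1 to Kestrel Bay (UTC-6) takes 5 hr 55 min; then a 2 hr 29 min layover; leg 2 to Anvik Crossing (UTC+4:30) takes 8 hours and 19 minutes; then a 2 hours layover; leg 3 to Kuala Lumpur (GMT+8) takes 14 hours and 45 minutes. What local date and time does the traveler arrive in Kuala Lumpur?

Convert departure to UTC: 12:30 AM − 12:45 = 11:45 AM UTC on Aug 20.
Add 5 hours 55 minutes leg 1 → 5:40 PM UTC.
Add 2 hours and 29 minutes layover in Kestrel Bay → 8:09 PM UTC.
Add 8 hours and 19 minutes leg 2 → 4:28 AM UTC (Aug 21).
Add 2 hours layover in Anvik Crossing → 6:28 AM UTC.
Add 14 hours 45 minutes leg 3 → 9:13 PM UTC.
Kuala Lumpur is UTC+8:00, so local arrival = 9:13 PM + 8:00 = 5:13 AM on Aug 22.

5:13 AM on Aug 22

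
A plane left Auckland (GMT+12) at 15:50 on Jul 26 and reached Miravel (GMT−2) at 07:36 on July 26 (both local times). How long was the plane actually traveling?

Miravel is 14:00 behind Auckland.
Clock-face elapsed time (ignoring zones) is −8 hours 14 minutes.
Actual elapsed = −8 hours 14 minutes + 14:00 = 5 hours 46 minutes.

5 hours 46 minutes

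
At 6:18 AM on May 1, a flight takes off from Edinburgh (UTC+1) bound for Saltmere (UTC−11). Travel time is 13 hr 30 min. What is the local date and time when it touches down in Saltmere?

7:48 AM on May 1

Convert departure to UTC: 6:18 AM − 1:00 = 5:18 AM UTC on May 1.
Add 13 hours 30 minutes travel time → 6:48 PM UTC.
Saltmere is UTC−11:00, so local arrival = 6:48 PM − 11:00 = 7:48 AM on May 1.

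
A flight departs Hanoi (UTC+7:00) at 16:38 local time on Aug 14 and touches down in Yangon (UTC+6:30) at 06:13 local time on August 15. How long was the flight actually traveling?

14 hours 5 minutes

Departure in UTC: 16:38 − 7:00 = 09:38 on Aug 14.
Arrival in UTC: 06:13 − 6:30 = 23:43 on Aug 14.
Elapsed = 23:43 − 09:38 = 14 hours 5 minutes.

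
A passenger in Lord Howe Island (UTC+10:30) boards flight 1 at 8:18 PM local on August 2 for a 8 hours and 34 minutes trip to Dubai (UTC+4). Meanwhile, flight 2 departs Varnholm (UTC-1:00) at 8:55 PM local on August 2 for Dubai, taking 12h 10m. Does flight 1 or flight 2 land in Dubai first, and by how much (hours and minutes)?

Flight 1 in UTC: 8:18 PM − 10:30 = 9:48 AM on Aug 2.
+8 hours 34 minutes → arrive 6:22 PM UTC on Aug 2.
Flight 2 in UTC: 8:55 PM + 1:00 = 9:55 PM on Aug 2.
+12 hours 10 minutes → arrive 10:05 AM UTC on Aug 3.
Flight 1 lands earlier by 15 hours 43 minutes.

the first, by 15 hours 43 minutes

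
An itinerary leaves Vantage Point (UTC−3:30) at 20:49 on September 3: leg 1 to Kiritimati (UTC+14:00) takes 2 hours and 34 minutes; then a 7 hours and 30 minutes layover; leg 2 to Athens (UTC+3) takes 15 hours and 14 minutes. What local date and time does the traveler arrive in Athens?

Convert departure to UTC: 20:49 + 3:30 = 00:19 UTC on Sep 4.
Add 2 hours and 34 minutes leg 1 → 02:53 UTC.
Add 7 hours 30 minutes layover in Kiritimati → 10:23 UTC.
Add 15 hours and 14 minutes leg 2 → 01:37 UTC (Sep 5).
Athens is UTC+3:00, so local arrival = 01:37 + 3:00 = 04:37 on Sep 5.

04:37 on September 5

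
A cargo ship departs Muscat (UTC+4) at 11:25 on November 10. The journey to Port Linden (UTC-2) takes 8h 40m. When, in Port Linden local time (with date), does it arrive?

Convert departure to UTC: 11:25 − 4:00 = 07:25 UTC on Nov 10.
Add 8 hours 40 minutes travel time → 16:05 UTC.
Port Linden is UTC−2:00, so local arrival = 16:05 − 2:00 = 14:05 on Nov 10.

14:05 on November 10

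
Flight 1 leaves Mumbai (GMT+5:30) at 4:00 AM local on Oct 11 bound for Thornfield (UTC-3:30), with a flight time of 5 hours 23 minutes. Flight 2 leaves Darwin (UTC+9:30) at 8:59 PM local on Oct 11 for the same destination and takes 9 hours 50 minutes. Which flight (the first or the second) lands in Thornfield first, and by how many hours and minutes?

Flight 1 in UTC: 4:00 AM − 5:30 = 10:30 PM on Oct 10.
+5 hours and 23 minutes → arrive 3:53 AM UTC on Oct 11.
Flight 2 in UTC: 8:59 PM − 9:30 = 11:29 AM on Oct 11.
+9 hours and 50 minutes → arrive 9:19 PM UTC on Oct 11.
Flight 1 lands earlier by 17 hours 26 minutes.

the first, by 17 hours 26 minutes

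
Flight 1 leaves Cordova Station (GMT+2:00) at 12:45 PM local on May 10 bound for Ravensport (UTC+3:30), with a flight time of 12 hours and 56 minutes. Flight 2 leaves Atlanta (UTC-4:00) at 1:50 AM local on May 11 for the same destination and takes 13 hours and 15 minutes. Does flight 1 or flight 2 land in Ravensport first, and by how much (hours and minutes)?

the first, by 19 hours 24 minutes

Flight 1 in UTC: 12:45 PM − 2:00 = 10:45 AM on May 10.
+12 hours 56 minutes → arrive 11:41 PM UTC on May 10.
Flight 2 in UTC: 1:50 AM + 4:00 = 5:50 AM on May 11.
+13 hours 15 minutes → arrive 7:05 PM UTC on May 11.
Flight 1 lands earlier by 19 hours 24 minutes.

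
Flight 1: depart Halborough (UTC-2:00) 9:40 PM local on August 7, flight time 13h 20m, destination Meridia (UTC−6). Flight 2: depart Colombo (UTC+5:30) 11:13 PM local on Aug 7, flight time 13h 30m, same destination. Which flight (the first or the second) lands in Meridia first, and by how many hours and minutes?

the second, by 5 hours 47 minutes

Flight 1 in UTC: 9:40 PM + 2:00 = 11:40 PM on Aug 7.
+13 hours and 20 minutes → arrive 1:00 PM UTC on Aug 8.
Flight 2 in UTC: 11:13 PM − 5:30 = 5:43 PM on Aug 7.
+13 hours and 30 minutes → arrive 7:13 AM UTC on Aug 8.
Flight 2 lands earlier by 5 hours 47 minutes.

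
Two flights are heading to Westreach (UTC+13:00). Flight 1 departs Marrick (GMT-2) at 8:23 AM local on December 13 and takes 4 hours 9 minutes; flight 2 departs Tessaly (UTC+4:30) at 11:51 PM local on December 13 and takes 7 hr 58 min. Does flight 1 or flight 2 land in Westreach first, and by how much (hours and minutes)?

the first, by 12 hours 47 minutes

Flight 1 in UTC: 8:23 AM + 2:00 = 10:23 AM on Dec 13.
+4 hours 9 minutes → arrive 2:32 PM UTC on Dec 13.
Flight 2 in UTC: 11:51 PM − 4:30 = 7:21 PM on Dec 13.
+7 hours and 58 minutes → arrive 3:19 AM UTC on Dec 14.
Flight 1 lands earlier by 12 hours 47 minutes.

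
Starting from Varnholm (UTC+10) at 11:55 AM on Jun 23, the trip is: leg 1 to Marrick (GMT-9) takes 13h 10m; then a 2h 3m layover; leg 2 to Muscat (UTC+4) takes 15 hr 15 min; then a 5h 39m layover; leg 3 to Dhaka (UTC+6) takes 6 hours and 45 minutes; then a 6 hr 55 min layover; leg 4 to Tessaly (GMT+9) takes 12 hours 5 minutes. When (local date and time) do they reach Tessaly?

12:47 AM on June 26

Convert departure to UTC: 11:55 AM − 10:00 = 1:55 AM UTC on Jun 23.
Add 13 hours and 10 minutes leg 1 → 3:05 PM UTC.
Add 2 hours 3 minutes layover in Marrick → 5:08 PM UTC.
Add 15 hours and 15 minutes leg 2 → 8:23 AM UTC (Jun 24).
Add 5 hours 39 minutes layover in Muscat → 2:02 PM UTC.
Add 6 hours and 45 minutes leg 3 → 8:47 PM UTC.
Add 6 hours and 55 minutes layover in Dhaka → 3:42 AM UTC (Jun 25).
Add 12 hours and 5 minutes leg 4 → 3:47 PM UTC.
Tessaly is UTC+9:00, so local arrival = 3:47 PM + 9:00 = 12:47 AM on Jun 26.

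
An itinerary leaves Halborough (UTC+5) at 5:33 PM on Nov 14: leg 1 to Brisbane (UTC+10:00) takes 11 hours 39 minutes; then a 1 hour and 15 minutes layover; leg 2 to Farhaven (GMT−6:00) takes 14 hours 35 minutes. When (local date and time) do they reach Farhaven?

10:02 AM on Nov 15

Convert departure to UTC: 5:33 PM − 5:00 = 12:33 PM UTC on Nov 14.
Add 11 hours and 39 minutes leg 1 → 12:12 AM UTC (Nov 15).
Add 1 hour 15 minutes layover in Brisbane → 1:27 AM UTC.
Add 14 hours 35 minutes leg 2 → 4:02 PM UTC.
Farhaven is UTC−6:00, so local arrival = 4:02 PM − 6:00 = 10:02 AM on Nov 15.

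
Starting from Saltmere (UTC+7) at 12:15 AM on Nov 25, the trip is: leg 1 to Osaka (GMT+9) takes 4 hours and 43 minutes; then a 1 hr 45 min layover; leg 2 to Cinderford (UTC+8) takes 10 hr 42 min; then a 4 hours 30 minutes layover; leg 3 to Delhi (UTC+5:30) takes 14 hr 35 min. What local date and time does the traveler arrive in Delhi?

Convert departure to UTC: 12:15 AM − 7:00 = 5:15 PM UTC on Nov 24.
Add 4 hours 43 minutes leg 1 → 9:58 PM UTC.
Add 1 hour and 45 minutes layover in Osaka → 11:43 PM UTC.
Add 10 hours and 42 minutes leg 2 → 10:25 AM UTC (Nov 25).
Add 4 hours and 30 minutes layover in Cinderford → 2:55 PM UTC.
Add 14 hours 35 minutes leg 3 → 5:30 AM UTC (Nov 26).
Delhi is UTC+5:30, so local arrival = 5:30 AM + 5:30 = 11:00 AM on Nov 26.

11:00 AM on November 26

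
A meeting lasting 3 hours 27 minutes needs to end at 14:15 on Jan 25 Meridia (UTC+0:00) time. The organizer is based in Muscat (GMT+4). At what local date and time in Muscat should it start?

Target end time is already UTC: 14:15 on Jan 25.
Subtract 3 hours 27 minutes → start 10:48 UTC on Jan 25.
Muscat is UTC+4:00: 10:48 + 4:00 = 14:48 on Jan 25.

14:48 on January 25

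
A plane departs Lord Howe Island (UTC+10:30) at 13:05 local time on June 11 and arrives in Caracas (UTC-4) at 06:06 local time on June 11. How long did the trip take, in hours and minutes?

Departure in UTC: 13:05 − 10:30 = 02:35 on Jun 11.
Arrival in UTC: 06:06 + 4:00 = 10:06 on Jun 11.
Elapsed = 10:06 − 02:35 = 7 hours 31 minutes.

7 hours 31 minutes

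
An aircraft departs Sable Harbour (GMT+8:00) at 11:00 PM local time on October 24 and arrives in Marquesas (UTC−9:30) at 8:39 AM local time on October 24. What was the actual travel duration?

3 hours 9 minutes

Departure in UTC: 11:00 PM − 8:00 = 3:00 PM on Oct 24.
Arrival in UTC: 8:39 AM + 9:30 = 6:09 PM on Oct 24.
Elapsed = 6:09 PM − 3:00 PM = 3 hours 9 minutes.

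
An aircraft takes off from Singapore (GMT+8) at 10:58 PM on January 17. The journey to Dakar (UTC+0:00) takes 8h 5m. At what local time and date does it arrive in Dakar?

11:03 PM on Jan 17

Dakar is 8:00 behind Singapore.
After 8 hours 5 minutes it is 7:03 AM (Jan 18) in Singapore.
Shift by the zone difference: 7:03 AM − 8:00 = 11:03 PM on Jan 17 in Dakar.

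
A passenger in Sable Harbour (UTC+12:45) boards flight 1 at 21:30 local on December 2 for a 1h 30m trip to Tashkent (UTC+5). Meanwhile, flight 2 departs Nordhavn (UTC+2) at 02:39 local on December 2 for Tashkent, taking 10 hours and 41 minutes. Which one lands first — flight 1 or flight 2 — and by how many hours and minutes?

Flight 1 in UTC: 21:30 − 12:45 = 08:45 on Dec 2.
+1 hour 30 minutes → arrive 10:15 UTC on Dec 2.
Flight 2 in UTC: 02:39 − 2:00 = 00:39 on Dec 2.
+10 hours and 41 minutes → arrive 11:20 UTC on Dec 2.
Flight 1 lands earlier by 1 hour 5 minutes.

the first, by 1 hour 5 minutes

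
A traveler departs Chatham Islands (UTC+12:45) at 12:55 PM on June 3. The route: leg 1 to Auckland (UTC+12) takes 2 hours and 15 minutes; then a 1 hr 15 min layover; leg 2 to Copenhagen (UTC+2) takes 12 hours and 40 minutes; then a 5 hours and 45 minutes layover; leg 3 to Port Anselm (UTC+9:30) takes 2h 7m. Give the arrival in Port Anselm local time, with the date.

Convert departure to UTC: 12:55 PM − 12:45 = 12:10 AM UTC on Jun 3.
Add 2 hours 15 minutes leg 1 → 2:25 AM UTC.
Add 1 hour 15 minutes layover in Auckland → 3:40 AM UTC.
Add 12 hours 40 minutes leg 2 → 4:20 PM UTC.
Add 5 hours 45 minutes layover in Copenhagen → 10:05 PM UTC.
Add 2 hours 7 minutes leg 3 → 12:12 AM UTC (Jun 4).
Port Anselm is UTC+9:30, so local arrival = 12:12 AM + 9:30 = 9:42 AM on Jun 4.

9:42 AM on June 4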